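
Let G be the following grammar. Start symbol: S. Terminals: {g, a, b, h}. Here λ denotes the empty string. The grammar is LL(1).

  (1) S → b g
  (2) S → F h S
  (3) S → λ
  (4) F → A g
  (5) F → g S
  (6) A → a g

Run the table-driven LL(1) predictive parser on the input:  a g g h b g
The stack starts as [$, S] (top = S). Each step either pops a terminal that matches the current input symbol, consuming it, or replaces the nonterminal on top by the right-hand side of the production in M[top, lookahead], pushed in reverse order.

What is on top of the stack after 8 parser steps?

b

     Stack        Input          Action
  1  $ S          a g g h b g $  expand S → F h S
  2  $ S h F      a g g h b g $  expand F → A g
  3  $ S h g A    a g g h b g $  expand A → a g
  4  $ S h g g a  a g g h b g $  match a
  5  $ S h g g    g g h b g $    match g
  6  $ S h g      g h b g $      match g
  7  $ S h        h b g $        match h
  8  $ S          b g $          expand S → b g
Stack after step 8: $ g b (top = b).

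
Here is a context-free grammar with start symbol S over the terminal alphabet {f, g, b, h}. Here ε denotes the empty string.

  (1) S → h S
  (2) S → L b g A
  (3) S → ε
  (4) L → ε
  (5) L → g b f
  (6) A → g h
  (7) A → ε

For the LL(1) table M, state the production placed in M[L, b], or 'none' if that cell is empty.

L → ε

FIRST(L) = {ε, g}
FIRST(A) = {ε, g}
FIRST(S) = {ε, b, g, h}  (via L b g A)
FOLLOW(S) includes $ since S is the start symbol.
FOLLOW(L): in S→L b g A, L is followed by b g A with FIRST {b}. Thus FOLLOW(L) = {b}.
For L → ε: FIRST(ε) = {ε}, so it goes in M[L, t] for t ∈ {}; since ε ∈ FIRST, also for every t ∈ FOLLOW(L) = {b}.
For L → g b f: FIRST(g b f) = {g}, so it goes in M[L, t] for t ∈ {g}.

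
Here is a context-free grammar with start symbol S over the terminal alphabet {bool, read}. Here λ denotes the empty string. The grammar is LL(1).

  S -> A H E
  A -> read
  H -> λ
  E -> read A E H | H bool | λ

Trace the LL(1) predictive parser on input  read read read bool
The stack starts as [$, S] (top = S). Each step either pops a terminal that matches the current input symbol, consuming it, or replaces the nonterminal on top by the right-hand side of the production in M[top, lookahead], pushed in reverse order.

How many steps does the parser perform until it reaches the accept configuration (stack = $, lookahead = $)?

12

      Stack         Input                  Action
   1  $ S           read read read bool $  expand S -> A H E
   2  $ E H A       read read read bool $  expand A -> read
   3  $ E H read    read read read bool $  match read
   4  $ E H         read read bool $       expand H -> λ
   5  $ E           read read bool $       expand E -> read A E H
   6  $ H E A read  read read bool $       match read
   7  $ H E A       read bool $            expand A -> read
   8  $ H E read    read bool $            match read
   9  $ H E         bool $                 expand E -> H bool
  10  $ H bool H    bool $                 expand H -> λ
  11  $ H bool      bool $                 match bool
  12  $ H           $                      expand H -> λ
Accept reached after 12 steps.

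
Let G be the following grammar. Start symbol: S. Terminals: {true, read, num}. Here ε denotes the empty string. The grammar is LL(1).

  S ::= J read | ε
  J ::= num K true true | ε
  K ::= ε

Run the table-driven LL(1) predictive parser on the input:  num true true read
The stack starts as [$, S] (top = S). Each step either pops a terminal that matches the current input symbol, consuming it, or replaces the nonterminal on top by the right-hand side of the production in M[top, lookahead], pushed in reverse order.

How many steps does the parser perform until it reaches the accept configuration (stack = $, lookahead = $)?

7

     Stack                   Input                 Action
  1  $ S                     num true true read $  expand S ::= J read
  2  $ read J                num true true read $  expand J ::= num K true true
  3  $ read true true K num  num true true read $  match num
  4  $ read true true K      true true read $      expand K ::= ε
  5  $ read true true        true true read $      match true
  6  $ read true             true read $           match true
  7  $ read                  read $                match read
Accept reached after 7 steps.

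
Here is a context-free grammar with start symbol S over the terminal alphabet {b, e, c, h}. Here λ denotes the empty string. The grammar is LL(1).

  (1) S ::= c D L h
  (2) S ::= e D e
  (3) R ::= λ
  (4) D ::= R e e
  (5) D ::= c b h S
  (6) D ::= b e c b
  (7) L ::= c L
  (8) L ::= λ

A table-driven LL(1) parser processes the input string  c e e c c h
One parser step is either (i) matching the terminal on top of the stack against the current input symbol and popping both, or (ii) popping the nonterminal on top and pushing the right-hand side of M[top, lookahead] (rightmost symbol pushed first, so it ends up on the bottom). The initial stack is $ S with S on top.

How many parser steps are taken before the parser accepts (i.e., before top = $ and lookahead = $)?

12

step 1: stack=$ S  input=c e e c c h $  — expand S ::= c D L h
step 2: stack=$ h L D c  input=c e e c c h $  — match c
step 3: stack=$ h L D  input=e e c c h $  — expand D ::= R e e
step 4: stack=$ h L e e R  input=e e c c h $  — expand R ::= λ
step 5: stack=$ h L e e  input=e e c c h $  — match e
step 6: stack=$ h L e  input=e c c h $  — match e
step 7: stack=$ h L  input=c c h $  — expand L ::= c L
step 8: stack=$ h L c  input=c c h $  — match c
step 9: stack=$ h L  input=c h $  — expand L ::= c L
step 10: stack=$ h L c  input=c h $  — match c
step 11: stack=$ h L  input=h $  — expand L ::= λ
step 12: stack=$ h  input=h $  — match h
Accept reached after 12 steps.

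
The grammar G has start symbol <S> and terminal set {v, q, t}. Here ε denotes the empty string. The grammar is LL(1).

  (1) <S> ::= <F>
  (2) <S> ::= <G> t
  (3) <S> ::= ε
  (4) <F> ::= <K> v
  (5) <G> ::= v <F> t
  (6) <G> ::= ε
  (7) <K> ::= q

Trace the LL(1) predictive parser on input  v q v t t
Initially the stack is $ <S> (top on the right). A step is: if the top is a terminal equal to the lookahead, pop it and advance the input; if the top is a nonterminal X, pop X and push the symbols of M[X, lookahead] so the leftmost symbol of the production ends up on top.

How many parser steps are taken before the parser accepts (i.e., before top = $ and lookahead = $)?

9

step 1: stack=$ <S>  input=v q v t t $  — expand <S> ::= <G> t
step 2: stack=$ t <G>  input=v q v t t $  — expand <G> ::= v <F> t
step 3: stack=$ t t <F> v  input=v q v t t $  — match v
step 4: stack=$ t t <F>  input=q v t t $  — expand <F> ::= <K> v
step 5: stack=$ t t v <K>  input=q v t t $  — expand <K> ::= q
step 6: stack=$ t t v q  input=q v t t $  — match q
step 7: stack=$ t t v  input=v t t $  — match v
step 8: stack=$ t t  input=t t $  — match t
step 9: stack=$ t  input=t $  — match t
Accept reached after 9 steps.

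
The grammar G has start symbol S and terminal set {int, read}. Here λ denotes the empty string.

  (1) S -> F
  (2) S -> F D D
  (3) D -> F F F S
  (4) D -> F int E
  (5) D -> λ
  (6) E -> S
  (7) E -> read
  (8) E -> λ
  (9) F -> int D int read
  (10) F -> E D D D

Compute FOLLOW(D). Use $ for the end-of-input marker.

{$, int, read}

FIRST(S): from S->F we get {λ, int, read}; from S->F D D we get {λ, int, read}. So FIRST(S) = {λ, int, read}.
FIRST(E): from E->S we get {λ, int, read}; from E->read we get {read}; from E->λ we get {λ}. So FIRST(E) = {λ, int, read}.
FIRST(D): from D->F F F S we get {λ, int, read}; from D->F int E we get {int, read}; from D->λ we get {λ}. So FIRST(D) = {λ, int, read}.
FIRST(F): from F->int D int read we get {int}; from F->E D D D we get {λ, int, read}. So FIRST(F) = {λ, int, read}.
FOLLOW(S) includes $ since S is the start symbol.
FOLLOW(S): in D->F F F S, the suffix after S is empty, so FOLLOW(S) ⊇ FOLLOW(D) = {$, int, read}; in E->S, the suffix after S is empty, so FOLLOW(S) ⊇ FOLLOW(E) = {$, int, read}. Thus FOLLOW(S) = {$, int, read}.
FOLLOW(D): in S->F D D (occurrence 1), D is followed by D with FIRST {λ, int, read}; in S->F D D (occurrence 1), the suffix after D is nullable, so FOLLOW(D) ⊇ FOLLOW(S) = {$, int, read}; in S->F D D (occurrence 2), the suffix after D is empty, so FOLLOW(D) ⊇ FOLLOW(S) = {$, int, read}; in F->int D int read, D is followed by int read with FIRST {int}; in F->E D D D (occurrence 1), D is followed by D D with FIRST {λ, int, read}; in F->E D D D (occurrence 1), the suffix after D is nullable, so FOLLOW(D) ⊇ FOLLOW(F) = {$, int, read}; in F->E D D D (occurrence 2), D is followed by D with FIRST {λ, int, read}; in F->E D D D (occurrence 2), the suffix after D is nullable, so FOLLOW(D) ⊇ FOLLOW(F) = {$, int, read}; in F->E D D D (occurrence 3), the suffix after D is empty, so FOLLOW(D) ⊇ FOLLOW(F) = {$, int, read}. Thus FOLLOW(D) = {$, int, read}.
FOLLOW(F): in S->F, the suffix after F is empty, so FOLLOW(F) ⊇ FOLLOW(S) = {$, int, read}; in S->F D D, F is followed by D D with FIRST {λ, int, read}; in S->F D D, the suffix after F is nullable, so FOLLOW(F) ⊇ FOLLOW(S) = {$, int, read}; in D->F F F S (occurrence 1), F is followed by F F S with FIRST {λ, int, read}; in D->F F F S (occurrence 1), the suffix after F is nullable, so FOLLOW(F) ⊇ FOLLOW(D) = {$, int, read}; in D->F F F S (occurrence 2), F is followed by F S with FIRST {λ, int, read}; in D->F F F S (occurrence 2), the suffix after F is nullable, so FOLLOW(F) ⊇ FOLLOW(D) = {$, int, read}; in D->F F F S (occurrence 3), F is followed by S with FIRST {λ, int, read}; in D->F F F S (occurrence 3), the suffix after F is nullable, so FOLLOW(F) ⊇ FOLLOW(D) = {$, int, read}; in D->F int E, F is followed by int E with FIRST {int}. Thus FOLLOW(F) = {$, int, read}.
FOLLOW(E): in D->F int E, the suffix after E is empty, so FOLLOW(E) ⊇ FOLLOW(D) = {$, int, read}; in F->E D D D, E is followed by D D D with FIRST {λ, int, read}; in F->E D D D, the suffix after E is nullable, so FOLLOW(E) ⊇ FOLLOW(F) = {$, int, read}. Thus FOLLOW(E) = {$, int, read}.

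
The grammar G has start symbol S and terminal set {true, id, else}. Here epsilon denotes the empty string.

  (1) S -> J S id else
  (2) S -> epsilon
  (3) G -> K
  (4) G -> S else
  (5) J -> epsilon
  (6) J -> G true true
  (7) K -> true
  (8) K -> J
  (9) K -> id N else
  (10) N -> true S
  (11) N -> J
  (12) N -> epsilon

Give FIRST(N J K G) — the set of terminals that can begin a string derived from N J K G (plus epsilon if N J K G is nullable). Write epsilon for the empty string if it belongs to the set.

{epsilon, else, id, true}

FIRST(S) = {epsilon, else, id, true}  (via J S id else)
FIRST(G) = {epsilon, else, id, true}  (via K, S else)
FIRST(J) = {epsilon, else, id, true}  (via G true true)
FIRST(K) = {epsilon, else, id, true}  (via J)
FIRST(N) = {epsilon, else, id, true}  (via J)
FIRST(N J K G): take FIRST of each symbol in turn, carrying on past any symbol whose FIRST contains epsilon; result {epsilon, else, id, true}.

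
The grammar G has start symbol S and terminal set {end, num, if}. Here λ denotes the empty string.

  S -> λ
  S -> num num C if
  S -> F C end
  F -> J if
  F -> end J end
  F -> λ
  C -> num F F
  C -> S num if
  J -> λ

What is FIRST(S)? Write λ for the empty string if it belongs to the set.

FIRST(J): from J->λ we get {λ}. So FIRST(J) = {λ}.
FIRST(F): from F->J if we get {if}; from F->end J end we get {end}; from F->λ we get {λ}. So FIRST(F) = {λ, end, if}.
FIRST(S): from S->λ we get {λ}; from S->num num C if we get {num}; from S->F C end we get {end, if, num}. So FIRST(S) = {λ, end, if, num}.
FIRST(C): from C->num F F we get {num}; from C->S num if we get {end, if, num}. So FIRST(C) = {end, if, num}.

{λ, end, if, num}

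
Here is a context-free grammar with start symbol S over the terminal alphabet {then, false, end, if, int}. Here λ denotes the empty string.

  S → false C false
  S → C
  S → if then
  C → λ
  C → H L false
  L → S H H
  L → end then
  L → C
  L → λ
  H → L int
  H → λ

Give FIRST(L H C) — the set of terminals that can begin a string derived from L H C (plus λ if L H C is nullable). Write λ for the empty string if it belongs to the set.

{λ, end, false, if, int}

FIRST(S) = {λ, end, false, if, int}  (via C)
FIRST(C) = {λ, end, false, if, int}  (via H L false)
FIRST(L) = {λ, end, false, if, int}  (via S H H, C)
FIRST(H) = {λ, end, false, if, int}  (via L int)
FIRST(L H C): take FIRST of each symbol in turn, carrying on past any symbol whose FIRST contains λ; result {λ, end, false, if, int}.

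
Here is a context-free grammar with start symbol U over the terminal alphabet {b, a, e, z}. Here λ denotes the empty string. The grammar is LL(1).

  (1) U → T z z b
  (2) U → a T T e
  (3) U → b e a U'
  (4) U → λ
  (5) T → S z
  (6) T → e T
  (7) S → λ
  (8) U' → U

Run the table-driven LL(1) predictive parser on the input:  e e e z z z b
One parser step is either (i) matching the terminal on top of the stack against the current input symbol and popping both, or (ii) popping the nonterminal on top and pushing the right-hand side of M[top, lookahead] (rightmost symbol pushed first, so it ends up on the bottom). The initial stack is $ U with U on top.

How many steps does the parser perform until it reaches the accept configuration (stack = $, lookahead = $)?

13

step 1: stack=$ U  input=e e e z z z b $  — expand U → T z z b
step 2: stack=$ b z z T  input=e e e z z z b $  — expand T → e T
step 3: stack=$ b z z T e  input=e e e z z z b $  — match e
step 4: stack=$ b z z T  input=e e z z z b $  — expand T → e T
step 5: stack=$ b z z T e  input=e e z z z b $  — match e
step 6: stack=$ b z z T  input=e z z z b $  — expand T → e T
step 7: stack=$ b z z T e  input=e z z z b $  — match e
step 8: stack=$ b z z T  input=z z z b $  — expand T → S z
step 9: stack=$ b z z z S  input=z z z b $  — expand S → λ
step 10: stack=$ b z z z  input=z z z b $  — match z
step 11: stack=$ b z z  input=z z b $  — match z
step 12: stack=$ b z  input=z b $  — match z
step 13: stack=$ b  input=b $  — match b
Accept reached after 13 steps.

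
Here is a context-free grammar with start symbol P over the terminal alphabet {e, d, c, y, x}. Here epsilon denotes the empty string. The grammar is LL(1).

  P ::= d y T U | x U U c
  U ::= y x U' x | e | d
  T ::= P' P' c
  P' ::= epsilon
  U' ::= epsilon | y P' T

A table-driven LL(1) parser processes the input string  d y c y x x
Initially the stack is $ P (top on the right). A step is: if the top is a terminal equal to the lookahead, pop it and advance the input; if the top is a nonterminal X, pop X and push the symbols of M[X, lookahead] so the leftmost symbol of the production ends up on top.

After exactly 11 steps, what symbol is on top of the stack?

x

step 1: stack=$ P  input=d y c y x x $  — expand P ::= d y T U
step 2: stack=$ U T y d  input=d y c y x x $  — match d
step 3: stack=$ U T y  input=y c y x x $  — match y
step 4: stack=$ U T  input=c y x x $  — expand T ::= P' P' c
step 5: stack=$ U c P' P'  input=c y x x $  — expand P' ::= epsilon
step 6: stack=$ U c P'  input=c y x x $  — expand P' ::= epsilon
step 7: stack=$ U c  input=c y x x $  — match c
step 8: stack=$ U  input=y x x $  — expand U ::= y x U' x
step 9: stack=$ x U' x y  input=y x x $  — match y
step 10: stack=$ x U' x  input=x x $  — match x
step 11: stack=$ x U'  input=x $  — expand U' ::= epsilon
Stack after step 11: $ x (top = x).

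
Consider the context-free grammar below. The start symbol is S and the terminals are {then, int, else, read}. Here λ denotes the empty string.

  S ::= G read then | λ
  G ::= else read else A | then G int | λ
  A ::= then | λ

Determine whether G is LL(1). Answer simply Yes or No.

Yes

FIRST(S) = {λ, else, read, then}
FIRST(G) = {λ, else, then}
FIRST(A) = {λ, then}
FOLLOW(S) = {$}
FOLLOW(G) = {int, read}
FOLLOW(A) = {int, read}
Each cell of M receives at most one production.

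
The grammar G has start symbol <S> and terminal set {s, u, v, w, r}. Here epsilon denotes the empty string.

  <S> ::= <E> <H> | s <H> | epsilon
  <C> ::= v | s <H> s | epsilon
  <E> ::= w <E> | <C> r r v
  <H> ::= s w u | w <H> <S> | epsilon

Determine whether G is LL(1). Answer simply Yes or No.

No

FIRST(<S>) = {epsilon, r, s, v, w}
FIRST(<C>) = {epsilon, s, v}
FIRST(<E>) = {r, s, v, w}
FIRST(<H>) = {epsilon, s, w}
FOLLOW(<S>) = {$, r, s, v, w}
FOLLOW(<C>) = {r}
FOLLOW(<E>) = {$, r, s, v, w}
FOLLOW(<H>) = {$, r, s, v, w}
Cell M[<H>, s] receives both <H> ::= s w u and <H> ::= epsilon — the grammar is not LL(1).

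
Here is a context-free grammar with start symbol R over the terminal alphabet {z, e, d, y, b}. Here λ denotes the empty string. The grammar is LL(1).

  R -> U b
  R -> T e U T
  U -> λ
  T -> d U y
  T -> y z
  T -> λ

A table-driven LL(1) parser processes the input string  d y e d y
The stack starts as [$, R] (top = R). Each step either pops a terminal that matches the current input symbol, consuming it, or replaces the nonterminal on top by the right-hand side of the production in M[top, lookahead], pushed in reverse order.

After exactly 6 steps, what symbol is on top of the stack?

U

     Stack          Input        Action
  1  $ R            d y e d y $  expand R -> T e U T
  2  $ T U e T      d y e d y $  expand T -> d U y
  3  $ T U e y U d  d y e d y $  match d
  4  $ T U e y U    y e d y $    expand U -> λ
  5  $ T U e y      y e d y $    match y
  6  $ T U e        e d y $      match e
Stack after step 6: $ T U (top = U).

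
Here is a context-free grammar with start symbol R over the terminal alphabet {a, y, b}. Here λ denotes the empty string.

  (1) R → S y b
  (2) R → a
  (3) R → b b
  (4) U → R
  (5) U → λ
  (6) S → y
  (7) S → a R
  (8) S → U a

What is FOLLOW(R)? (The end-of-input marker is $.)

{$, a, y}

FIRST(R): from R→S y b we get {a, b, y}; from R→a we get {a}; from R→b b we get {b}. So FIRST(R) = {a, b, y}.
FIRST(U): from U→R we get {a, b, y}; from U→λ we get {λ}. So FIRST(U) = {λ, a, b, y}.
FIRST(S): from S→y we get {y}; from S→a R we get {a}; from S→U a we get {a, b, y}. So FIRST(S) = {a, b, y}.
FOLLOW(R) includes $ since R is the start symbol.
FOLLOW(U): in S→U a, U is followed by a with FIRST {a}. Thus FOLLOW(U) = {a}.
FOLLOW(S): in R→S y b, S is followed by y b with FIRST {y}. Thus FOLLOW(S) = {y}.
FOLLOW(R): in U→R, the suffix after R is empty, so FOLLOW(R) ⊇ FOLLOW(U) = {a}; in S→a R, the suffix after R is empty, so FOLLOW(R) ⊇ FOLLOW(S) = {y}. Thus FOLLOW(R) = {$, a, y}.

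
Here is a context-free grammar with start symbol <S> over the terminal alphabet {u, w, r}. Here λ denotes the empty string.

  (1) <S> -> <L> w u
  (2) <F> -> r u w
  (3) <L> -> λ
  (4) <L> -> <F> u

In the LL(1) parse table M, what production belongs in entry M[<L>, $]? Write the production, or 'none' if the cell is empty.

none

FIRST(<F>): from <F>->r u w we get {r}. So FIRST(<F>) = {r}.
FIRST(<L>): from <L>->λ we get {λ}; from <L>-><F> u we get {r}. So FIRST(<L>) = {λ, r}.
FIRST(<S>): from <S>-><L> w u we get {r, w}. So FIRST(<S>) = {r, w}.
FOLLOW(<S>) includes $ since <S> is the start symbol.
FOLLOW(<L>): in <S>-><L> w u, <L> is followed by w u with FIRST {w}. Thus FOLLOW(<L>) = {w}.
For <L> -> λ: FIRST(λ) = {λ}, so it goes in M[<L>, t] for t ∈ {}; since λ ∈ FIRST, also for every t ∈ FOLLOW(<L>) = {w}.
For <L> -> <F> u: FIRST(<F> u) = {r}, so it goes in M[<L>, t] for t ∈ {r}.
None of these place a production in M[<L>, $].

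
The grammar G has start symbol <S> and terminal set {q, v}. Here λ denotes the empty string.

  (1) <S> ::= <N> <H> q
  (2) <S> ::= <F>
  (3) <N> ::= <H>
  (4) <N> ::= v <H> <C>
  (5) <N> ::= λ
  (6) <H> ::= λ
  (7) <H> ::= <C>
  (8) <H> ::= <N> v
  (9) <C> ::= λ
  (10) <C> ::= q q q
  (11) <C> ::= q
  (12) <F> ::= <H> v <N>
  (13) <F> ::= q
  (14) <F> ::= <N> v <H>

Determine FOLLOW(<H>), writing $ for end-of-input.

{$, q, v}

FIRST(<C>): from <C>::=λ we get {λ}; from <C>::=q q q we get {q}; from <C>::=q we get {q}. So FIRST(<C>) = {λ, q}.
FIRST(<S>): from <S>::=<N> <H> q we get {q, v}; from <S>::=<F> we get {q, v}. So FIRST(<S>) = {q, v}.
FIRST(<N>): from <N>::=<H> we get {λ, q, v}; from <N>::=v <H> <C> we get {v}; from <N>::=λ we get {λ}. So FIRST(<N>) = {λ, q, v}.
FIRST(<H>): from <H>::=λ we get {λ}; from <H>::=<C> we get {λ, q}; from <H>::=<N> v we get {q, v}. So FIRST(<H>) = {λ, q, v}.
FIRST(<F>): from <F>::=<H> v <N> we get {q, v}; from <F>::=q we get {q}; from <F>::=<N> v <H> we get {q, v}. So FIRST(<F>) = {q, v}.
FOLLOW(<S>) includes $ since <S> is the start symbol.
FOLLOW(<S>): <S> appears on no right-hand side. Thus FOLLOW(<S>) = {$}.
FOLLOW(<F>): in <S>::=<F>, the suffix after <F> is empty, so FOLLOW(<F>) ⊇ FOLLOW(<S>) = {$}. Thus FOLLOW(<F>) = {$}.
FOLLOW(<N>): in <S>::=<N> <H> q, <N> is followed by <H> q with FIRST {q, v}; in <H>::=<N> v, <N> is followed by v with FIRST {v}; in <F>::=<H> v <N>, the suffix after <N> is empty, so FOLLOW(<N>) ⊇ FOLLOW(<F>) = {$}; in <F>::=<N> v <H>, <N> is followed by v <H> with FIRST {v}. Thus FOLLOW(<N>) = {$, q, v}.
FOLLOW(<H>): in <S>::=<N> <H> q, <H> is followed by q with FIRST {q}; in <N>::=<H>, the suffix after <H> is empty, so FOLLOW(<H>) ⊇ FOLLOW(<N>) = {$, q, v}; in <N>::=v <H> <C>, <H> is followed by <C> with FIRST {λ, q}; in <N>::=v <H> <C>, the suffix after <H> is nullable, so FOLLOW(<H>) ⊇ FOLLOW(<N>) = {$, q, v}; in <F>::=<H> v <N>, <H> is followed by v <N> with FIRST {v}; in <F>::=<N> v <H>, the suffix after <H> is empty, so FOLLOW(<H>) ⊇ FOLLOW(<F>) = {$}. Thus FOLLOW(<H>) = {$, q, v}.
FOLLOW(<C>): in <N>::=v <H> <C>, the suffix after <C> is empty, so FOLLOW(<C>) ⊇ FOLLOW(<N>) = {$, q, v}; in <H>::=<C>, the suffix after <C> is empty, so FOLLOW(<C>) ⊇ FOLLOW(<H>) = {$, q, v}. Thus FOLLOW(<C>) = {$, q, v}.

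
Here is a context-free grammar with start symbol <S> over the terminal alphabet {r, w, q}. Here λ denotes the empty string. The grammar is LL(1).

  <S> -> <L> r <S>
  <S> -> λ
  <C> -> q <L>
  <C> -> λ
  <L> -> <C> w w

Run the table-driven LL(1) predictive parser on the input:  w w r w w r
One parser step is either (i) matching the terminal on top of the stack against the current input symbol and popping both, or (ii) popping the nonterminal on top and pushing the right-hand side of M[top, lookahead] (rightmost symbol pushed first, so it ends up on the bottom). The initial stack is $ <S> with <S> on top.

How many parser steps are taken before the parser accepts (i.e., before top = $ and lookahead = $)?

13

      Stack            Input          Action
   1  $ <S>            w w r w w r $  expand <S> -> <L> r <S>
   2  $ <S> r <L>      w w r w w r $  expand <L> -> <C> w w
   3  $ <S> r w w <C>  w w r w w r $  expand <C> -> λ
   4  $ <S> r w w      w w r w w r $  match w
   5  $ <S> r w        w r w w r $    match w
   6  $ <S> r          r w w r $      match r
   7  $ <S>            w w r $        expand <S> -> <L> r <S>
   8  $ <S> r <L>      w w r $        expand <L> -> <C> w w
   9  $ <S> r w w <C>  w w r $        expand <C> -> λ
  10  $ <S> r w w      w w r $        match w
  11  $ <S> r w        w r $          match w
  12  $ <S> r          r $            match r
  13  $ <S>            $              expand <S> -> λ
Accept reached after 13 steps.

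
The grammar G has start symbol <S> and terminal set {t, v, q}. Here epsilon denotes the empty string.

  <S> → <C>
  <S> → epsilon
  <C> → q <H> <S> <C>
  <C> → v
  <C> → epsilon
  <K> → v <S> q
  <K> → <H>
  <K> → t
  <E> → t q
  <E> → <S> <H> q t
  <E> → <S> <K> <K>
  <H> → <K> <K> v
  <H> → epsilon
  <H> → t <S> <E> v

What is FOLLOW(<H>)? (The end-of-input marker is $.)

{$, q, t, v}

FIRST(<C>) = {epsilon, q, v}
FIRST(<S>) = {epsilon, q, v}  (via <C>)
FIRST(<K>) = {epsilon, t, v}  (via <H>)
FIRST(<H>) = {epsilon, t, v}  (via <K> <K> v)
FIRST(<E>) = {epsilon, q, t, v}  (via <S> <H> q t, <S> <K> <K>)
FOLLOW(<S>) includes $ since <S> is the start symbol.
FOLLOW(<E>): in <H>→t <S> <E> v, <E> is followed by v with FIRST {v}. Thus FOLLOW(<E>) = {v}.
FOLLOW(<K>): in <E>→<S> <K> <K> (occurrence 1), <K> is followed by <K> with FIRST {epsilon, t, v}; in <E>→<S> <K> <K> (occurrence 1), the suffix after <K> is nullable, so FOLLOW(<K>) ⊇ FOLLOW(<E>) = {v}; in <E>→<S> <K> <K> (occurrence 2), the suffix after <K> is empty, so FOLLOW(<K>) ⊇ FOLLOW(<E>) = {v}; in <H>→<K> <K> v (occurrence 1), <K> is followed by <K> v with FIRST {t, v}; in <H>→<K> <K> v (occurrence 2), <K> is followed by v with FIRST {v}. Thus FOLLOW(<K>) = {t, v}.
FOLLOW(<S>): in <C>→q <H> <S> <C>, <S> is followed by <C> with FIRST {epsilon, q, v}; in <C>→q <H> <S> <C>, the suffix after <S> is nullable, so FOLLOW(<S>) ⊇ FOLLOW(<C>) = {$, q, t, v}; in <K>→v <S> q, <S> is followed by q with FIRST {q}; in <E>→<S> <H> q t, <S> is followed by <H> q t with FIRST {q, t, v}; in <E>→<S> <K> <K>, <S> is followed by <K> <K> with FIRST {epsilon, t, v}; in <E>→<S> <K> <K>, the suffix after <S> is nullable, so FOLLOW(<S>) ⊇ FOLLOW(<E>) = {v}; in <H>→t <S> <E> v, <S> is followed by <E> v with FIRST {q, t, v}. Thus FOLLOW(<S>) = {$, q, t, v}.
FOLLOW(<C>): in <S>→<C>, the suffix after <C> is empty, so FOLLOW(<C>) ⊇ FOLLOW(<S>) = {$, q, t, v}; in <C>→q <H> <S> <C>, the suffix after <C> is empty (adds nothing new). Thus FOLLOW(<C>) = {$, q, t, v}.
FOLLOW(<H>): in <C>→q <H> <S> <C>, <H> is followed by <S> <C> with FIRST {epsilon, q, v}; in <C>→q <H> <S> <C>, the suffix after <H> is nullable, so FOLLOW(<H>) ⊇ FOLLOW(<C>) = {$, q, t, v}; in <K>→<H>, the suffix after <H> is empty, so FOLLOW(<H>) ⊇ FOLLOW(<K>) = {t, v}; in <E>→<S> <H> q t, <H> is followed by q t with FIRST {q}. Thus FOLLOW(<H>) = {$, q, t, v}.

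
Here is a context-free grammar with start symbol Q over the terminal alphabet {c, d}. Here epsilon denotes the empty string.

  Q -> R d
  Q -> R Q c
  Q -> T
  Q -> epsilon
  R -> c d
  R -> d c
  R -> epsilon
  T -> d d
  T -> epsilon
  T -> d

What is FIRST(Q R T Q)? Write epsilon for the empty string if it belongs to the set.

FIRST(R) = {epsilon, c, d}
FIRST(T) = {epsilon, d}
FIRST(Q) = {epsilon, c, d}  (via R d, R Q c, T)
FIRST(Q R T Q): take FIRST of each symbol in turn, carrying on past any symbol whose FIRST contains epsilon; result {epsilon, c, d}.

{epsilon, c, d}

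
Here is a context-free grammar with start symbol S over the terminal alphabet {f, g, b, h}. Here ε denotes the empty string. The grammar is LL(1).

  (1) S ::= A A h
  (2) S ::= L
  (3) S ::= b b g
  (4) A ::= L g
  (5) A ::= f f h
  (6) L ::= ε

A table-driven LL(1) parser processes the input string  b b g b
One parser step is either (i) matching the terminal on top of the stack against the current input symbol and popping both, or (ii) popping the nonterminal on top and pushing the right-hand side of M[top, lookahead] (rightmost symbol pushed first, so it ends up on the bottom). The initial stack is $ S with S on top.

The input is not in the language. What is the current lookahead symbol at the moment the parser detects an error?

     Stack    Input      Action
  1  $ S      b b g b $  expand S ::= b b g
  2  $ g b b  b b g b $  match b
  3  $ g b    b g b $    match b
  4  $ g      g b $      match g
  5  $        b $        error: stack empty but input remains

b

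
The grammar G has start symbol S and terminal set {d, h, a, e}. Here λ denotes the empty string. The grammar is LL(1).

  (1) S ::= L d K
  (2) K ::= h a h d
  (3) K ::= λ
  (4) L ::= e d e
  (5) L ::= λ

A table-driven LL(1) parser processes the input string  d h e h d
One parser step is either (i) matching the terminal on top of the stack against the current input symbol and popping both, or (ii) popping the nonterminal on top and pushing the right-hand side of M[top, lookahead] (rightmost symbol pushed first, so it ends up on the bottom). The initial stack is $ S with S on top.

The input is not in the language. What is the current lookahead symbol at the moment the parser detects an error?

step 1: stack=$ S  input=d h e h d $  — expand S ::= L d K
step 2: stack=$ K d L  input=d h e h d $  — expand L ::= λ
step 3: stack=$ K d  input=d h e h d $  — match d
step 4: stack=$ K  input=h e h d $  — expand K ::= h a h d
step 5: stack=$ d h a h  input=h e h d $  — match h
step 6: stack=$ d h a  input=e h d $  — error: top is terminal a but lookahead is e

e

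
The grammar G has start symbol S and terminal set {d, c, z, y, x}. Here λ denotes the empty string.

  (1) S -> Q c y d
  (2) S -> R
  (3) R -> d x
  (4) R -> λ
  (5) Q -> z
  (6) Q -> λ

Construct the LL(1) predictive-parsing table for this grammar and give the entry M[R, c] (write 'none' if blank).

none

FIRST(R) = {λ, d}
FIRST(Q) = {λ, z}
FIRST(S) = {λ, c, d, z}  (via Q c y d, R)
FOLLOW(S) includes $ since S is the start symbol.
FOLLOW(S): S appears on no right-hand side. Thus FOLLOW(S) = {$}.
FOLLOW(R): in S->R, the suffix after R is empty, so FOLLOW(R) ⊇ FOLLOW(S) = {$}. Thus FOLLOW(R) = {$}.
For R -> d x: FIRST(d x) = {d}, so it goes in M[R, t] for t ∈ {d}.
For R -> λ: FIRST(λ) = {λ}, so it goes in M[R, t] for t ∈ {}; since λ ∈ FIRST, also for every t ∈ FOLLOW(R) = {$}.
None of these place a production in M[R, c].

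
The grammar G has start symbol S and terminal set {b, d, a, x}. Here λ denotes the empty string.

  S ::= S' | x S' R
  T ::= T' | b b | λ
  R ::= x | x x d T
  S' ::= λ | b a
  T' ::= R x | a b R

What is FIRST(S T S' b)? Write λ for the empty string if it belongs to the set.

{a, b, x}

FIRST(R): from R::=x we get {x}; from R::=x x d T we get {x}. So FIRST(R) = {x}.
FIRST(S'): from S'::=λ we get {λ}; from S'::=b a we get {b}. So FIRST(S') = {λ, b}.
FIRST(S): from S::=S' we get {λ, b}; from S::=x S' R we get {x}. So FIRST(S) = {λ, b, x}.
FIRST(T'): from T'::=R x we get {x}; from T'::=a b R we get {a}. So FIRST(T') = {a, x}.
FIRST(T): from T::=T' we get {a, x}; from T::=b b we get {b}; from T::=λ we get {λ}. So FIRST(T) = {λ, a, b, x}.
FIRST(S T S' b): take FIRST of each symbol in turn, carrying on past any symbol whose FIRST contains λ; result {a, b, x}.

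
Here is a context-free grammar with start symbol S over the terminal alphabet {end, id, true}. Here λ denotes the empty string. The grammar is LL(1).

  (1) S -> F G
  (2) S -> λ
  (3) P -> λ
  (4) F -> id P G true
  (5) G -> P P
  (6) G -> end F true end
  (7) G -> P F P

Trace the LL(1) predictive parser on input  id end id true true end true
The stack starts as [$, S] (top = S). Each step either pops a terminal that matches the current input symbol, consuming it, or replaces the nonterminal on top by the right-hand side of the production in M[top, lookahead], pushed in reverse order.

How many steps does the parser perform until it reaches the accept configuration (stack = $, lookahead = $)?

19

step 1: stack=$ S  input=id end id true true end true $  — expand S -> F G
step 2: stack=$ G F  input=id end id true true end true $  — expand F -> id P G true
step 3: stack=$ G true G P id  input=id end id true true end true $  — match id
step 4: stack=$ G true G P  input=end id true true end true $  — expand P -> λ
step 5: stack=$ G true G  input=end id true true end true $  — expand G -> end F true end
step 6: stack=$ G true end true F end  input=end id true true end true $  — match end
step 7: stack=$ G true end true F  input=id true true end true $  — expand F -> id P G true
step 8: stack=$ G true end true true G P id  input=id true true end true $  — match id
step 9: stack=$ G true end true true G P  input=true true end true $  — expand P -> λ
step 10: stack=$ G true end true true G  input=true true end true $  — expand G -> P P
step 11: stack=$ G true end true true P P  input=true true end true $  — expand P -> λ
step 12: stack=$ G true end true true P  input=true true end true $  — expand P -> λ
step 13: stack=$ G true end true true  input=true true end true $  — match true
step 14: stack=$ G true end true  input=true end true $  — match true
step 15: stack=$ G true end  input=end true $  — match end
step 16: stack=$ G true  input=true $  — match true
step 17: stack=$ G  input=$  — expand G -> P P
step 18: stack=$ P P  input=$  — expand P -> λ
step 19: stack=$ P  input=$  — expand P -> λ
Accept reached after 19 steps.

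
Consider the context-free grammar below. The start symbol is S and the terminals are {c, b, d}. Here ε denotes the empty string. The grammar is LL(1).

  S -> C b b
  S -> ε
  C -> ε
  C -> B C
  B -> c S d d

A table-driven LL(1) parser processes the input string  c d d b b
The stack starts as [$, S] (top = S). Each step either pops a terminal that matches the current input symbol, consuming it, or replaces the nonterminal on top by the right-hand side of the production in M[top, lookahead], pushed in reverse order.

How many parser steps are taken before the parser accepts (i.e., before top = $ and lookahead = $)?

      Stack            Input        Action
   1  $ S              c d d b b $  expand S -> C b b
   2  $ b b C          c d d b b $  expand C -> B C
   3  $ b b C B        c d d b b $  expand B -> c S d d
   4  $ b b C d d S c  c d d b b $  match c
   5  $ b b C d d S    d d b b $    expand S -> ε
   6  $ b b C d d      d d b b $    match d
   7  $ b b C d        d b b $      match d
   8  $ b b C          b b $        expand C -> ε
   9  $ b b            b b $        match b
  10  $ b              b $          match b
Accept reached after 10 steps.

10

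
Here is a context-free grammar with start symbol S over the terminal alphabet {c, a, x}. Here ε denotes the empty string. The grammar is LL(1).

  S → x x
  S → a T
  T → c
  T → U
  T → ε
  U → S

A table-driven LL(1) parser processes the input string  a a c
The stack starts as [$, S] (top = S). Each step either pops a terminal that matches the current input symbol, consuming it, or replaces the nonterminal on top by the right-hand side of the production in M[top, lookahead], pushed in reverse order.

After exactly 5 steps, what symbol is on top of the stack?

a

step 1: stack=$ S  input=a a c $  — expand S → a T
step 2: stack=$ T a  input=a a c $  — match a
step 3: stack=$ T  input=a c $  — expand T → U
step 4: stack=$ U  input=a c $  — expand U → S
step 5: stack=$ S  input=a c $  — expand S → a T
Stack after step 5: $ T a (top = a).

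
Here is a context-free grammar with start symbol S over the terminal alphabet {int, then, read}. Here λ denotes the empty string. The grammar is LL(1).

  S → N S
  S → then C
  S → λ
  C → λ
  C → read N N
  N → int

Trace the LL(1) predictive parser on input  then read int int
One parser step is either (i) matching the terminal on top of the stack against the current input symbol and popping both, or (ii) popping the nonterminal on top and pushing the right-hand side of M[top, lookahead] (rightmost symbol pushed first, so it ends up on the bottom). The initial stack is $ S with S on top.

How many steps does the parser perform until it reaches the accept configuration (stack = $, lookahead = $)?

8

     Stack       Input                Action
  1  $ S         then read int int $  expand S → then C
  2  $ C then    then read int int $  match then
  3  $ C         read int int $       expand C → read N N
  4  $ N N read  read int int $       match read
  5  $ N N       int int $            expand N → int
  6  $ N int     int int $            match int
  7  $ N         int $                expand N → int
  8  $ int       int $                match int
Accept reached after 8 steps.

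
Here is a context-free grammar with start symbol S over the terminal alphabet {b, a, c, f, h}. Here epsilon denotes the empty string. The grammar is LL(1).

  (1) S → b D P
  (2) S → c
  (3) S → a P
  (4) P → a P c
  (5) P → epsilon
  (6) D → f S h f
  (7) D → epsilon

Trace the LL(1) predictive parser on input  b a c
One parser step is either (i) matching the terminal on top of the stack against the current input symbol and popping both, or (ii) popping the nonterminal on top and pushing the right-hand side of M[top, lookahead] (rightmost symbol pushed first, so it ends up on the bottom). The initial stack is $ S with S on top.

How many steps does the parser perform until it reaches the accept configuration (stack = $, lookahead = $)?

7

     Stack    Input    Action
  1  $ S      b a c $  expand S → b D P
  2  $ P D b  b a c $  match b
  3  $ P D    a c $    expand D → epsilon
  4  $ P      a c $    expand P → a P c
  5  $ c P a  a c $    match a
  6  $ c P    c $      expand P → epsilon
  7  $ c      c $      match c
Accept reached after 7 steps.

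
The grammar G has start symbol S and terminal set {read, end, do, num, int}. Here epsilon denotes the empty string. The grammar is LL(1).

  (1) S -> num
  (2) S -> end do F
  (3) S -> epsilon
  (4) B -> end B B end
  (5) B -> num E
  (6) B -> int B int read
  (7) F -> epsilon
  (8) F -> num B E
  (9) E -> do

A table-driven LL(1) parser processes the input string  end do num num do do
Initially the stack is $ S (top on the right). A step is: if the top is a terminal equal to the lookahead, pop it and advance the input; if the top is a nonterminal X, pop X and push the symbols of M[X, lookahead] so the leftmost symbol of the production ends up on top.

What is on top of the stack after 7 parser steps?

E

step 1: stack=$ S  input=end do num num do do $  — expand S -> end do F
step 2: stack=$ F do end  input=end do num num do do $  — match end
step 3: stack=$ F do  input=do num num do do $  — match do
step 4: stack=$ F  input=num num do do $  — expand F -> num B E
step 5: stack=$ E B num  input=num num do do $  — match num
step 6: stack=$ E B  input=num do do $  — expand B -> num E
step 7: stack=$ E E num  input=num do do $  — match num
Stack after step 7: $ E E (top = E).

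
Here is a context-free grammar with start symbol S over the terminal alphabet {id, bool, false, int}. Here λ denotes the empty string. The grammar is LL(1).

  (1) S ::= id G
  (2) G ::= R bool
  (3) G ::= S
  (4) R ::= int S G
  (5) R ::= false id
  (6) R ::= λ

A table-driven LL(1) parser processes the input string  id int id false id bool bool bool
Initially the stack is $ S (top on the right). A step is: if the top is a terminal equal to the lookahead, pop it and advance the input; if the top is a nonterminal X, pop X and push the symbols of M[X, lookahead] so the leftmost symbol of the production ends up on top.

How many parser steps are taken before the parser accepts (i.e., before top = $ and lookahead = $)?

16

      Stack                   Input                                Action
   1  $ S                     id int id false id bool bool bool $  expand S ::= id G
   2  $ G id                  id int id false id bool bool bool $  match id
   3  $ G                     int id false id bool bool bool $     expand G ::= R bool
   4  $ bool R                int id false id bool bool bool $     expand R ::= int S G
   5  $ bool G S int          int id false id bool bool bool $     match int
   6  $ bool G S              id false id bool bool bool $         expand S ::= id G
   7  $ bool G G id           id false id bool bool bool $         match id
   8  $ bool G G              false id bool bool bool $            expand G ::= R bool
   9  $ bool G bool R         false id bool bool bool $            expand R ::= false id
  10  $ bool G bool id false  false id bool bool bool $            match false
  11  $ bool G bool id        id bool bool bool $                  match id
  12  $ bool G bool           bool bool bool $                     match bool
  13  $ bool G                bool bool $                          expand G ::= R bool
  14  $ bool bool R           bool bool $                          expand R ::= λ
  15  $ bool bool             bool bool $                          match bool
  16  $ bool                  bool $                               match bool
Accept reached after 16 steps.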